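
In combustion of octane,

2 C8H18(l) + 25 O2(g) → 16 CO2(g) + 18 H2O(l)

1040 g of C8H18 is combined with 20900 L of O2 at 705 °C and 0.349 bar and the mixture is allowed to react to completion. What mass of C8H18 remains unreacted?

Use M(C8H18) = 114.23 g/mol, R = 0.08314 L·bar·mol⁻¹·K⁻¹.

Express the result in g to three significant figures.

n(C8H18) = 1040 / 114.23 = 9.104 mol
n(O2) = PV/RT = (0.349 × 20900) / (0.08314 × 978.15) = 89.69 mol
For 9.104 mol C8H18, stoichiometry requires (25/2) × 9.104 = 113.8 mol O2; 89.69 mol is available, so O2 is limiting.
n(C8H18) consumed = (2/25) × 89.69 = 7.175 mol; remaining = 9.104 − 7.175 = 1.929 mol
m(C8H18) = 1.929 × 114.23 = 220.3 g

220 g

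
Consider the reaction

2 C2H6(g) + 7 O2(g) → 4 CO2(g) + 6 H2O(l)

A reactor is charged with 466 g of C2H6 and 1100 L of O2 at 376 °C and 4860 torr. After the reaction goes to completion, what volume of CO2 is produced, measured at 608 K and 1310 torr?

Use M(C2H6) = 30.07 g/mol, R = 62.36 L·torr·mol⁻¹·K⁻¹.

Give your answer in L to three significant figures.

897 L

n(C2H6) = 466 / 30.07 = 15.50 mol
n(O2) = PV/RT = (4860 × 1100) / (62.36 × 649.15) = 132.1 mol
For 15.50 mol C2H6, stoichiometry requires (7/2) × 15.50 = 54.25 mol O2; 132.1 mol is available, so C2H6 is limiting.
n(CO2) = (4/2) × 15.50 = 31.00 mol
V(CO2) = nRT/P = 31.00 × 62.36 × 608 / 1310 = 897.2 L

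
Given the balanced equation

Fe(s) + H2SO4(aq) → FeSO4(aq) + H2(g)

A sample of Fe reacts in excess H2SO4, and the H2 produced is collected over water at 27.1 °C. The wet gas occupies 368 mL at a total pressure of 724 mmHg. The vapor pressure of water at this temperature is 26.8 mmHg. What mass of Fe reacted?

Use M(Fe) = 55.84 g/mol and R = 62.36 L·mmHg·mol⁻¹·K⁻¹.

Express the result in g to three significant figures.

P(H2) = 724 − 26.8 = 697.2 mmHg
n(H2) = PV/RT = (697.2 × 0.3680) / (62.36 × 300.25) = 0.01370 mol
n(Fe) = (1/1) × 0.01370 = 0.01370 mol
m(Fe) = 0.01370 × 55.84 = 0.7650 g

0.765 g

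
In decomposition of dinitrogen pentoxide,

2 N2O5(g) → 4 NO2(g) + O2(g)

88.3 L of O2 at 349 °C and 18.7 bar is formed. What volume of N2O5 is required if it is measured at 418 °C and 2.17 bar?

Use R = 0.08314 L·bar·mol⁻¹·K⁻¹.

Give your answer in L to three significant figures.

1690 L

n(O2) = PV/RT = (18.7 × 88.3) / (0.08314 × 622.15) = 31.92 mol
n(N2O5) = (2/1) × 31.92 = 63.84 mol
V = nRT/P = 63.84 × 0.08314 × 691.15 / 2.17 = 1691 L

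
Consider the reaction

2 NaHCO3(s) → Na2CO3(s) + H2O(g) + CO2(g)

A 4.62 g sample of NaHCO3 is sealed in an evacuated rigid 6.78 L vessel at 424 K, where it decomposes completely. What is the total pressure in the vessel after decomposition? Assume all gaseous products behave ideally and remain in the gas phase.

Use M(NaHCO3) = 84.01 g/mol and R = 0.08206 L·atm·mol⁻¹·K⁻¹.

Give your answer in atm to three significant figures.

0.282 atm

n(NaHCO3) = 4.62 / 84.01 = 0.05499 mol
n(gas produced) = (2/2) × 0.05499 = 0.05499 mol
P = nRT/V = 0.05499 × 0.08206 × 424 / 6.78 = 0.2822 atm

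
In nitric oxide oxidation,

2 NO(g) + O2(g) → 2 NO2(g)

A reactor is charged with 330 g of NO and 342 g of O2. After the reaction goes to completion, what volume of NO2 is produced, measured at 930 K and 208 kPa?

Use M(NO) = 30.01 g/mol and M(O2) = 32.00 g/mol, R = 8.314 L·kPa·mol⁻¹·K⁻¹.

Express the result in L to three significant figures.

n(NO) = 330 / 30.01 = 11.00 mol
n(O2) = 342 / 32.00 = 10.69 mol
For 11.00 mol NO, stoichiometry requires (1/2) × 11.00 = 5.500 mol O2; 10.69 mol is available, so NO is limiting.
n(NO2) = (2/2) × 11.00 = 11.00 mol
V(NO2) = nRT/P = 11.00 × 8.314 × 930 / 208 = 408.9 L

409 L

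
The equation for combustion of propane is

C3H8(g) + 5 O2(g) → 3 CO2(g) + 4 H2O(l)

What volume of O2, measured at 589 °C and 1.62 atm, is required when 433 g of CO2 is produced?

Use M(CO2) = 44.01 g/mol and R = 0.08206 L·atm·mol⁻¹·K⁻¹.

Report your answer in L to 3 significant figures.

716 L

n(CO2) = 433.0 / 44.01 = 9.839 mol
n(O2) = (5/3) × 9.839 = 16.40 mol
V = nRT/P = 16.40 × 0.08206 × 862.15 / 1.62 = 716.2 L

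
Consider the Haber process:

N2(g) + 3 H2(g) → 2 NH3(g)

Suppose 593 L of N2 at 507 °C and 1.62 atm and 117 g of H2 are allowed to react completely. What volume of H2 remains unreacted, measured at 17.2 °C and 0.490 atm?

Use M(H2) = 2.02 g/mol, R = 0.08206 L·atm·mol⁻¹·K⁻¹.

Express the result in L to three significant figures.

627 L

n(N2) = PV/RT = (1.62 × 593) / (0.08206 × 780.15) = 15.01 mol
n(H2) = 117 / 2.02 = 57.92 mol
For 15.01 mol N2, stoichiometry requires (3/1) × 15.01 = 45.03 mol H2; 57.92 mol is available, so N2 is limiting.
n(H2) consumed = (3/1) × 15.01 = 45.03 mol; remaining = 57.92 − 45.03 = 12.89 mol
V(H2) = nRT/P = 12.89 × 0.08206 × 290.35 / 0.490 = 626.8 L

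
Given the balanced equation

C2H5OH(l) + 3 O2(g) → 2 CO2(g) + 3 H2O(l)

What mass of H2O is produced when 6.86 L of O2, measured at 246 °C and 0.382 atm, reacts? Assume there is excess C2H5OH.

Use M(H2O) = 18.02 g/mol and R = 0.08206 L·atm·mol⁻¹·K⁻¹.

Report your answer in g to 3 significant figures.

n(O2) = PV/RT = (0.382 × 6.86) / (0.08206 × 519.15) = 0.06151 mol
n(H2O) = (3/3) × 0.06151 = 0.06151 mol
m(H2O) = 0.06151 × 18.02 = 1.108 g

1.11 g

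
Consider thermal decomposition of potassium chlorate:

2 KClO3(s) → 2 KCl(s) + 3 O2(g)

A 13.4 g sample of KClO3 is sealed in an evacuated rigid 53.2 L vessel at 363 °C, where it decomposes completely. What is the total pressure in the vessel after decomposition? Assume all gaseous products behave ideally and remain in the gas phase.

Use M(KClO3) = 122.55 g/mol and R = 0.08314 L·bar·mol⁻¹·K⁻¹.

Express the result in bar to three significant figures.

n(KClO3) = 13.4 / 122.55 = 0.1093 mol
n(gas produced) = (3/2) × 0.1093 = 0.1639 mol
P = nRT/V = 0.1639 × 0.08314 × 636.15 / 53.2 = 0.1629 bar

0.163 bar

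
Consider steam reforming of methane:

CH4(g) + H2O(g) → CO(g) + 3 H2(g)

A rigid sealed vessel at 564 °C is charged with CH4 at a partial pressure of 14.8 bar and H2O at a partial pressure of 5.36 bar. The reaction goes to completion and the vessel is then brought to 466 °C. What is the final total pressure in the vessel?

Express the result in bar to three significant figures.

Because the vessel is rigid and T is held at 564 °C, work the stoichiometry in partial pressures (P_i = n_iRT/V).
P(H2O) required for 14.8 bar of CH4 = (1/1) × 14.8 = 14.80 bar; available 5.36 bar, so H2O is limiting.
P(CH4) remaining = 14.8 − (1/1) × 5.36 = 9.440 bar
P(gaseous products) = (1+3)/1 × 5.36 = 21.44 bar
P_total at 564 °C = 9.440 + 21.44 = 30.88 bar
Scaling to 466 °C: P = 30.88 × 739.15/837.15 = 27.27 bar

27.3 bar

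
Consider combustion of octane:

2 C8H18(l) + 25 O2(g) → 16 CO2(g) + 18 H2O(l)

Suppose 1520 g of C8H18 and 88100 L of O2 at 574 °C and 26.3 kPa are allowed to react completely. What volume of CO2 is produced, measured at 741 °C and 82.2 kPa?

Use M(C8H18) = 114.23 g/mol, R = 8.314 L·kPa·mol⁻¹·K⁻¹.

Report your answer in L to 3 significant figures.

n(C8H18) = 1520 / 114.23 = 13.31 mol
n(O2) = PV/RT = (26.3 × 88100) / (8.314 × 847.15) = 329.0 mol
For 13.31 mol C8H18, stoichiometry requires (25/2) × 13.31 = 166.4 mol O2; 329.0 mol is available, so C8H18 is limiting.
n(CO2) = (16/2) × 13.31 = 106.5 mol
V(CO2) = nRT/P = 106.5 × 8.314 × 1014.15 / 82.2 = 10920 L

10900 L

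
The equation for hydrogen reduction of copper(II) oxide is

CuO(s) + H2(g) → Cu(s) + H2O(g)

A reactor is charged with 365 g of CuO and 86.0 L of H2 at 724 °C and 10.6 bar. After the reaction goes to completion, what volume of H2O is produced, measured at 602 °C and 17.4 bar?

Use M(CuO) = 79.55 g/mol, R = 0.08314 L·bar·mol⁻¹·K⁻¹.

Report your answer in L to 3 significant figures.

19.2 L

n(CuO) = 365 / 79.55 = 4.588 mol
n(H2) = PV/RT = (10.6 × 86.0) / (0.08314 × 997.15) = 11.00 mol
For 4.588 mol CuO, stoichiometry requires (1/1) × 4.588 = 4.588 mol H2; 11.00 mol is available, so CuO is limiting.
n(H2O) = (1/1) × 4.588 = 4.588 mol
V(H2O) = nRT/P = 4.588 × 0.08314 × 875.15 / 17.4 = 19.19 L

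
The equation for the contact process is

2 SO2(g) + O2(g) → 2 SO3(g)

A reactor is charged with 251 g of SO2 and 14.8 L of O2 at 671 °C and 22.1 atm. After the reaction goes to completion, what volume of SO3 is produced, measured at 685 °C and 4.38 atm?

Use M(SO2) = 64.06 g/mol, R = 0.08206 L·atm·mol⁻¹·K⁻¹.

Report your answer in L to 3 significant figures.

n(SO2) = 251 / 64.06 = 3.918 mol
n(O2) = PV/RT = (22.1 × 14.8) / (0.08206 × 944.15) = 4.222 mol
For 3.918 mol SO2, stoichiometry requires (1/2) × 3.918 = 1.959 mol O2; 4.222 mol is available, so SO2 is limiting.
n(SO3) = (2/2) × 3.918 = 3.918 mol
V(SO3) = nRT/P = 3.918 × 0.08206 × 958.15 / 4.38 = 70.33 L

70.3 L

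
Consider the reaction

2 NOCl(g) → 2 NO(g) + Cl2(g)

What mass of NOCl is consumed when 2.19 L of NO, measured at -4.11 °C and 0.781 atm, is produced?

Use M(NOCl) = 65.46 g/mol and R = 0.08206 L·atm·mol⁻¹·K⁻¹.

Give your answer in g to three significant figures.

5.07 g

n(NO) = PV/RT = (0.781 × 2.19) / (0.08206 × 269.04) = 0.07747 mol
n(NOCl) = (2/2) × 0.07747 = 0.07747 mol
m(NOCl) = 0.07747 × 65.46 = 5.071 g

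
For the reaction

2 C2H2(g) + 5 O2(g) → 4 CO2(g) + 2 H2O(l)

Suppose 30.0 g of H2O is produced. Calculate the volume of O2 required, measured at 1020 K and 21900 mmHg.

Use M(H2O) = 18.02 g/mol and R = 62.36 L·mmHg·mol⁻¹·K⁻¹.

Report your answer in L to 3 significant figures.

n(H2O) = 30.00 / 18.02 = 1.665 mol
n(O2) = (5/2) × 1.665 = 4.162 mol
V = nRT/P = 4.162 × 62.36 × 1020 / 21900 = 12.09 L

12.1 L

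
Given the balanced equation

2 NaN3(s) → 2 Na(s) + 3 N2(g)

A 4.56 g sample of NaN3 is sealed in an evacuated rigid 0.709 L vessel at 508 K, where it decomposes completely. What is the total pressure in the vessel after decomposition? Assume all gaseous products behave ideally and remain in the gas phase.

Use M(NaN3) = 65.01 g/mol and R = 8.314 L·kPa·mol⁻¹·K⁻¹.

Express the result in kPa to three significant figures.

n(NaN3) = 4.56 / 65.01 = 0.07014 mol
n(gas produced) = (3/2) × 0.07014 = 0.1052 mol
P = nRT/V = 0.1052 × 8.314 × 508 / 0.709 = 626.7 kPa

627 kPa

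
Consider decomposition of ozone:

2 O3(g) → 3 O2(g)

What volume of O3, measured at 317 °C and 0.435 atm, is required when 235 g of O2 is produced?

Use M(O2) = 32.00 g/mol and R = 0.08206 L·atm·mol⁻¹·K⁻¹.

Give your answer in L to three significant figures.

545 L

n(O2) = 235.0 / 32.00 = 7.344 mol
n(O3) = (2/3) × 7.344 = 4.896 mol
V = nRT/P = 4.896 × 0.08206 × 590.15 / 0.435 = 545.1 L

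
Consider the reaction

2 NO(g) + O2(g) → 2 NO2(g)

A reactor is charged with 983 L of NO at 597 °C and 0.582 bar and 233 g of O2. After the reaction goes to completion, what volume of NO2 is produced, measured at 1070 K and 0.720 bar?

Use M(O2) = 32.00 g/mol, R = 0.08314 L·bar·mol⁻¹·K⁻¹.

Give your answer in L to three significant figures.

n(NO) = PV/RT = (0.582 × 983) / (0.08314 × 870.15) = 7.908 mol
n(O2) = 233 / 32.00 = 7.281 mol
For 7.908 mol NO, stoichiometry requires (1/2) × 7.908 = 3.954 mol O2; 7.281 mol is available, so NO is limiting.
n(NO2) = (2/2) × 7.908 = 7.908 mol
V(NO2) = nRT/P = 7.908 × 0.08314 × 1070 / 0.720 = 977.1 L

977 L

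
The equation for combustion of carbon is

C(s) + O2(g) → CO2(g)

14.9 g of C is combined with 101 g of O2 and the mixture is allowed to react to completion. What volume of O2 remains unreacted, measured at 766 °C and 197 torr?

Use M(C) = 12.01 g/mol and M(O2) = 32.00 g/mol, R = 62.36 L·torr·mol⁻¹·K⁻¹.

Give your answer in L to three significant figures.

630 L

n(C) = 14.9 / 12.01 = 1.241 mol
n(O2) = 101 / 32.00 = 3.156 mol
For 1.241 mol C, stoichiometry requires (1/1) × 1.241 = 1.241 mol O2; 3.156 mol is available, so C is limiting.
n(O2) consumed = (1/1) × 1.241 = 1.241 mol; remaining = 3.156 − 1.241 = 1.915 mol
V(O2) = nRT/P = 1.915 × 62.36 × 1039.15 / 197 = 629.9 L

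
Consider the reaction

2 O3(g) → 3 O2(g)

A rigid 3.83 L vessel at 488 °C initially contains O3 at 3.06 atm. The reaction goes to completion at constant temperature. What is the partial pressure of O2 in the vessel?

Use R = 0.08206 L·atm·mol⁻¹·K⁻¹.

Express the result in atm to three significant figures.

n(O3)₀ = PV/RT = (3.06 × 3.83) / (0.08206 × 761.15) = 0.1876 mol
n(O2) = (3/2) × 0.1876 = 0.2814 mol
P(O2) = nRT/V = 0.2814 × 0.08206 × 761.15 / 3.83 = 4.589 atm

4.59 atm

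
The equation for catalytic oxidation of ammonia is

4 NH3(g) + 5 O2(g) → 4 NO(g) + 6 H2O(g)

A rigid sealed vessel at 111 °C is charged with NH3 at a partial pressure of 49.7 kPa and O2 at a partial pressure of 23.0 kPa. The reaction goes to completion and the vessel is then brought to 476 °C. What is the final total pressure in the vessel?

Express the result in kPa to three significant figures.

151 kPa

With V and T fixed, P_i ∝ n_i, so the mole ratios apply directly to partial pressures at 111 °C.
P(O2) required for 49.7 kPa of NH3 = (5/4) × 49.7 = 62.12 kPa; available 23.0 kPa, so O2 is limiting.
P(NH3) remaining = 49.7 − (4/5) × 23.0 = 31.30 kPa
P(gaseous products) = (4+6)/5 × 23.0 = 46.00 kPa
P_total at 111 °C = 31.30 + 46.00 = 77.30 kPa
Scaling to 476 °C: P = 77.30 × 749.15/384.15 = 150.7 kPa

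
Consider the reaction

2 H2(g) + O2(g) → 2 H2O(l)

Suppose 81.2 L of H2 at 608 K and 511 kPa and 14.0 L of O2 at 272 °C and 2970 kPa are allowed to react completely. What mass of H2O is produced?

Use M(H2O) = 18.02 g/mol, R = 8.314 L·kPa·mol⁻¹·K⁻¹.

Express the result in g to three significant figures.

n(H2) = PV/RT = (511 × 81.2) / (8.314 × 608) = 8.208 mol
n(O2) = PV/RT = (2970 × 14.0) / (8.314 × 545.15) = 9.174 mol
For 8.208 mol H2, stoichiometry requires (1/2) × 8.208 = 4.104 mol O2; 9.174 mol is available, so H2 is limiting.
n(H2O) = (2/2) × 8.208 = 8.208 mol
m(H2O) = 8.208 × 18.02 = 147.9 g

148 g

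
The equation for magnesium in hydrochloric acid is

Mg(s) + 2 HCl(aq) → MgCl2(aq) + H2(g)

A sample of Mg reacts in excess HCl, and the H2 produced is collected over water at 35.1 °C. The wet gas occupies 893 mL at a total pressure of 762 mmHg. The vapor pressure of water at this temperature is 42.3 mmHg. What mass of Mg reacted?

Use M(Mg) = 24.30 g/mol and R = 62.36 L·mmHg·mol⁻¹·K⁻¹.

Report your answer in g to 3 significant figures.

P(H2) = 762 − 42.3 = 719.7 mmHg
n(H2) = PV/RT = (719.7 × 0.8930) / (62.36 × 308.25) = 0.03343 mol
n(Mg) = (1/1) × 0.03343 = 0.03343 mol
m(Mg) = 0.03343 × 24.30 = 0.8123 g

0.812 g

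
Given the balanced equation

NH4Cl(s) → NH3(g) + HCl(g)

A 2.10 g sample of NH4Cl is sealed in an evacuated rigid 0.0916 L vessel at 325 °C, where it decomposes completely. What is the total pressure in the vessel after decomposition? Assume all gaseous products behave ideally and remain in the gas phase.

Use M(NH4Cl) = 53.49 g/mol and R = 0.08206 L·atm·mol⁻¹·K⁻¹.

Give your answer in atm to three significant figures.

42.1 atm

n(NH4Cl) = 2.10 / 53.49 = 0.03926 mol
n(gas produced) = (2/1) × 0.03926 = 0.07852 mol
P = nRT/V = 0.07852 × 0.08206 × 598.15 / 0.0916 = 42.08 atm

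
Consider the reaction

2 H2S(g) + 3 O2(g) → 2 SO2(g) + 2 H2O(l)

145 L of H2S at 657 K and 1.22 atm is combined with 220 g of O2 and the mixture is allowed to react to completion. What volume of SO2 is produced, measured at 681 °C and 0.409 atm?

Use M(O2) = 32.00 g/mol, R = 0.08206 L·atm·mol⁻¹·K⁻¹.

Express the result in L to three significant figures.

628 L

n(H2S) = PV/RT = (1.22 × 145) / (0.08206 × 657) = 3.281 mol
n(O2) = 220 / 32.00 = 6.875 mol
For 3.281 mol H2S, stoichiometry requires (3/2) × 3.281 = 4.921 mol O2; 6.875 mol is available, so H2S is limiting.
n(SO2) = (2/2) × 3.281 = 3.281 mol
V(SO2) = nRT/P = 3.281 × 0.08206 × 954.15 / 0.409 = 628.1 L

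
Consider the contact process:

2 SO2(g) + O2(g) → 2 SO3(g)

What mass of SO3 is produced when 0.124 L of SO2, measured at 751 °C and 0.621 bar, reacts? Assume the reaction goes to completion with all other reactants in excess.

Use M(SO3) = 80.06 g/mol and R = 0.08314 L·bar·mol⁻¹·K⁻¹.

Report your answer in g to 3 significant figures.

n(SO2) = PV/RT = (0.621 × 0.124) / (0.08314 × 1024.15) = 0.0009044 mol
n(SO3) = (2/2) × 0.0009044 = 0.0009044 mol
m(SO3) = 0.0009044 × 80.06 = 0.07241 g

0.0724 g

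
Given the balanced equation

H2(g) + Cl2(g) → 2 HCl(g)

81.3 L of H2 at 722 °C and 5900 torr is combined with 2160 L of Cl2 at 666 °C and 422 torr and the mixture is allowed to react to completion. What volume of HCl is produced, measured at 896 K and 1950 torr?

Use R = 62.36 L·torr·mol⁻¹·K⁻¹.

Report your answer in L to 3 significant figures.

443 L

n(H2) = PV/RT = (5900 × 81.3) / (62.36 × 995.15) = 7.729 mol
n(Cl2) = PV/RT = (422 × 2160) / (62.36 × 939.15) = 15.56 mol
For 7.729 mol H2, stoichiometry requires (1/1) × 7.729 = 7.729 mol Cl2; 15.56 mol is available, so H2 is limiting.
n(HCl) = (2/1) × 7.729 = 15.46 mol
V(HCl) = nRT/P = 15.46 × 62.36 × 896 / 1950 = 443.0 L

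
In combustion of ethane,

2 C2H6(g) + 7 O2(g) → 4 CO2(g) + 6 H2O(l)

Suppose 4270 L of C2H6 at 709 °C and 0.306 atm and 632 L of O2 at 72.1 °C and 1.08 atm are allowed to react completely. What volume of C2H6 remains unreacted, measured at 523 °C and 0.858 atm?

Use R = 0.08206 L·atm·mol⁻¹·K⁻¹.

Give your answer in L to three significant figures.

n(C2H6) = PV/RT = (0.306 × 4270) / (0.08206 × 982.15) = 16.21 mol
n(O2) = PV/RT = (1.08 × 632) / (0.08206 × 345.25) = 24.09 mol
For 16.21 mol C2H6, stoichiometry requires (7/2) × 16.21 = 56.73 mol O2; 24.09 mol is available, so O2 is limiting.
n(C2H6) consumed = (2/7) × 24.09 = 6.883 mol; remaining = 16.21 − 6.883 = 9.327 mol
V(C2H6) = nRT/P = 9.327 × 0.08206 × 796.15 / 0.858 = 710.2 L

710 L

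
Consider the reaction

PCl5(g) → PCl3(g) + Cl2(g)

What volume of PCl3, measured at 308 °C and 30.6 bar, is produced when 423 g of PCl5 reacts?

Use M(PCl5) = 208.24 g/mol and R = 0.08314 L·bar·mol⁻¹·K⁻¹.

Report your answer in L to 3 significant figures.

n(PCl5) = 423.0 / 208.24 = 2.031 mol
n(PCl3) = (1/1) × 2.031 = 2.031 mol
V = nRT/P = 2.031 × 0.08314 × 581.15 / 30.6 = 3.207 L

3.21 L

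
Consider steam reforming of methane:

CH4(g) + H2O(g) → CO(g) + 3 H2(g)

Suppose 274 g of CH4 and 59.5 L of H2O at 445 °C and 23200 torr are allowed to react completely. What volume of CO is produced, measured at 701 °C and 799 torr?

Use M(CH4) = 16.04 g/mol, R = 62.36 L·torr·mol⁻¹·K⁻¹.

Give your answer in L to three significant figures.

1300 L

n(CH4) = 274 / 16.04 = 17.08 mol
n(H2O) = PV/RT = (23200 × 59.5) / (62.36 × 718.15) = 30.82 mol
For 17.08 mol CH4, stoichiometry requires (1/1) × 17.08 = 17.08 mol H2O; 30.82 mol is available, so CH4 is limiting.
n(CO) = (1/1) × 17.08 = 17.08 mol
V(CO) = nRT/P = 17.08 × 62.36 × 974.15 / 799 = 1299 L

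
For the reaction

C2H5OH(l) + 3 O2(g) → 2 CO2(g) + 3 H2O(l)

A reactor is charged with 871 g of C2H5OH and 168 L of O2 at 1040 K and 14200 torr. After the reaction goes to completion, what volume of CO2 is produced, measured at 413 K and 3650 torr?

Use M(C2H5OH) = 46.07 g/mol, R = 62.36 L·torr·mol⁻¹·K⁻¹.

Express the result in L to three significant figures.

n(C2H5OH) = 871 / 46.07 = 18.91 mol
n(O2) = PV/RT = (14200 × 168) / (62.36 × 1040) = 36.78 mol
For 18.91 mol C2H5OH, stoichiometry requires (3/1) × 18.91 = 56.73 mol O2; 36.78 mol is available, so O2 is limiting.
n(CO2) = (2/3) × 36.78 = 24.52 mol
V(CO2) = nRT/P = 24.52 × 62.36 × 413 / 3650 = 173.0 L

173 L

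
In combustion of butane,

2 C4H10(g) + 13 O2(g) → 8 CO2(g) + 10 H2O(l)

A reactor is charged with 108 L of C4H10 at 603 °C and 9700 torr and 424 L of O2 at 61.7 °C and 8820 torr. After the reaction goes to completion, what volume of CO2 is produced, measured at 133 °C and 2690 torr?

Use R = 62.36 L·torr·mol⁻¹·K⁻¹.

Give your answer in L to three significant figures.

n(C4H10) = PV/RT = (9700 × 108) / (62.36 × 876.15) = 19.17 mol
n(O2) = PV/RT = (8820 × 424) / (62.36 × 334.85) = 179.1 mol
For 19.17 mol C4H10, stoichiometry requires (13/2) × 19.17 = 124.6 mol O2; 179.1 mol is available, so C4H10 is limiting.
n(CO2) = (8/2) × 19.17 = 76.68 mol
V(CO2) = nRT/P = 76.68 × 62.36 × 406.15 / 2690 = 722.0 L

722 L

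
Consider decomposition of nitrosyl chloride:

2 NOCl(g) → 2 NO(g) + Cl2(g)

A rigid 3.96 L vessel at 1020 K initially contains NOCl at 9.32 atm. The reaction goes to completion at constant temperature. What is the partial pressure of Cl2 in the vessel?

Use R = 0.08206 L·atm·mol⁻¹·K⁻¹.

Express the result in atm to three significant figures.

n(NOCl)₀ = PV/RT = (9.32 × 3.96) / (0.08206 × 1020) = 0.4409 mol
n(Cl2) = (1/2) × 0.4409 = 0.2205 mol
P(Cl2) = nRT/V = 0.2205 × 0.08206 × 1020 / 3.96 = 4.661 atm

4.66 atm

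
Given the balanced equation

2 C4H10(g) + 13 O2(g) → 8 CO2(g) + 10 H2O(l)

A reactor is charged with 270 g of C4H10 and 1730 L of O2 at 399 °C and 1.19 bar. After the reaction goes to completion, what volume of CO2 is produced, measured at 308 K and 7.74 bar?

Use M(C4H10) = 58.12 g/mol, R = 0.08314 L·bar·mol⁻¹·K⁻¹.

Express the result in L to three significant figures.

n(C4H10) = 270 / 58.12 = 4.646 mol
n(O2) = PV/RT = (1.19 × 1730) / (0.08314 × 672.15) = 36.84 mol
For 4.646 mol C4H10, stoichiometry requires (13/2) × 4.646 = 30.20 mol O2; 36.84 mol is available, so C4H10 is limiting.
n(CO2) = (8/2) × 4.646 = 18.58 mol
V(CO2) = nRT/P = 18.58 × 0.08314 × 308 / 7.74 = 61.47 L

61.5 L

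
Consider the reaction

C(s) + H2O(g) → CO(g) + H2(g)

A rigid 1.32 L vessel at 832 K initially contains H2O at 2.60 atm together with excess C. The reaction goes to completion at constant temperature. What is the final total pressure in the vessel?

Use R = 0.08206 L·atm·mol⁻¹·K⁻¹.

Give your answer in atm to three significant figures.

5.20 atm

Rigid vessel, constant T ⇒ P scales with total gas moles (1 → 2).
P_final = (2/1) × 2.60 = 5.200 atm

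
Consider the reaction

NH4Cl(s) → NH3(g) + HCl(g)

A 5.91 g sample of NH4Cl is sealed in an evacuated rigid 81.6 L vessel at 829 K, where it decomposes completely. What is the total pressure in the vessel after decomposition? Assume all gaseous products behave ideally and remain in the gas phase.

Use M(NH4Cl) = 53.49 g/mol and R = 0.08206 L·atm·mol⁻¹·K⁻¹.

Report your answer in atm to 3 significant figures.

0.184 atm

n(NH4Cl) = 5.91 / 53.49 = 0.1105 mol
n(gas produced) = (2/1) × 0.1105 = 0.2210 mol
P = nRT/V = 0.2210 × 0.08206 × 829 / 81.6 = 0.1842 atm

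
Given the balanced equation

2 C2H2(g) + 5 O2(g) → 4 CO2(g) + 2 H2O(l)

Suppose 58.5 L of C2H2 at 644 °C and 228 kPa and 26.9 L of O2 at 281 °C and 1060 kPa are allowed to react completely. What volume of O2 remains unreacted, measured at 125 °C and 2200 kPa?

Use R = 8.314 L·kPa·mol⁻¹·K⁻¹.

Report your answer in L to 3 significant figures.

2.73 L

n(C2H2) = PV/RT = (228 × 58.5) / (8.314 × 917.15) = 1.749 mol
n(O2) = PV/RT = (1060 × 26.9) / (8.314 × 554.15) = 6.189 mol
For 1.749 mol C2H2, stoichiometry requires (5/2) × 1.749 = 4.373 mol O2; 6.189 mol is available, so C2H2 is limiting.
n(O2) consumed = (5/2) × 1.749 = 4.373 mol; remaining = 6.189 − 4.373 = 1.816 mol
V(O2) = nRT/P = 1.816 × 8.314 × 398.15 / 2200 = 2.732 L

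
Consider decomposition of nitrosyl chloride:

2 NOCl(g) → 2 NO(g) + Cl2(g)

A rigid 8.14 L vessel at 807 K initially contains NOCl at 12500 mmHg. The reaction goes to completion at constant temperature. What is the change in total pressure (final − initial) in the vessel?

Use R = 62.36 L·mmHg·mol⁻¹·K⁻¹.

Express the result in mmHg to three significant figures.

6250 mmHg

Since T and V are fixed, P_final/P_initial = n_final/n_initial = 3/2.
P_final = (3/2) × 12500 = 18750 mmHg; ΔP = 18750 − 12500 = 6250 mmHg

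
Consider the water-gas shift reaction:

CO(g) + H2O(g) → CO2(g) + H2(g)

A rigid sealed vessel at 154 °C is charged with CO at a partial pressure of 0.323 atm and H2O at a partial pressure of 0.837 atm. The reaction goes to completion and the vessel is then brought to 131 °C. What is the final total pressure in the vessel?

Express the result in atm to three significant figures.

1.10 atm

At constant V, partial pressures at 154 °C are proportional to moles, so apply stoichiometry directly to pressures.
P(H2O) required for 0.323 atm of CO = (1/1) × 0.323 = 0.3230 atm; available 0.837 atm, so CO is limiting.
P(H2O) remaining = 0.837 − (1/1) × 0.323 = 0.5140 atm
P(gaseous products) = (1+1)/1 × 0.323 = 0.6460 atm
P_total at 154 °C = 0.5140 + 0.6460 = 1.160 atm
Scaling to 131 °C: P = 1.160 × 404.15/427.15 = 1.098 atm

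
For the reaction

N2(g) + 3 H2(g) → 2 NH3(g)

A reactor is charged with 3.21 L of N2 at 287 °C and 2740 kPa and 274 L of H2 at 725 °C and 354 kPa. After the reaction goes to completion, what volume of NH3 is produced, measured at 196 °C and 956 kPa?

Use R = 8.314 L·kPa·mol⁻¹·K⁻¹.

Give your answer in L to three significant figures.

15.4 L

n(N2) = PV/RT = (2740 × 3.21) / (8.314 × 560.15) = 1.889 mol
n(H2) = PV/RT = (354 × 274) / (8.314 × 998.15) = 11.69 mol
For 1.889 mol N2, stoichiometry requires (3/1) × 1.889 = 5.667 mol H2; 11.69 mol is available, so N2 is limiting.
n(NH3) = (2/1) × 1.889 = 3.778 mol
V(NH3) = nRT/P = 3.778 × 8.314 × 469.15 / 956 = 15.41 L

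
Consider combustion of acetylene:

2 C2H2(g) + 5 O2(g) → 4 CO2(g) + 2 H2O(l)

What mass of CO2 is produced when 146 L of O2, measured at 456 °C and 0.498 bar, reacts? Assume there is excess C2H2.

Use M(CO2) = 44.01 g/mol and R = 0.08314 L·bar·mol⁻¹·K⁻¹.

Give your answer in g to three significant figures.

n(O2) = PV/RT = (0.498 × 146) / (0.08314 × 729.15) = 1.199 mol
n(CO2) = (4/5) × 1.199 = 0.9592 mol
m(CO2) = 0.9592 × 44.01 = 42.21 g

42.2 g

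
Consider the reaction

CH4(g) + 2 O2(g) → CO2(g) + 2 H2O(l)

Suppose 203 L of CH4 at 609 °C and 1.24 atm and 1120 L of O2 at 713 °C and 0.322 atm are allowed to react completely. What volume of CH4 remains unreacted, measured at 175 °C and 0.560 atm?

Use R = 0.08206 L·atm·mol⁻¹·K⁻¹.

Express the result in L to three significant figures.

82.0 L

n(CH4) = PV/RT = (1.24 × 203) / (0.08206 × 882.15) = 3.477 mol
n(O2) = PV/RT = (0.322 × 1120) / (0.08206 × 986.15) = 4.457 mol
For 3.477 mol CH4, stoichiometry requires (2/1) × 3.477 = 6.954 mol O2; 4.457 mol is available, so O2 is limiting.
n(CH4) consumed = (1/2) × 4.457 = 2.228 mol; remaining = 3.477 − 2.228 = 1.249 mol
V(CH4) = nRT/P = 1.249 × 0.08206 × 448.15 / 0.560 = 82.02 L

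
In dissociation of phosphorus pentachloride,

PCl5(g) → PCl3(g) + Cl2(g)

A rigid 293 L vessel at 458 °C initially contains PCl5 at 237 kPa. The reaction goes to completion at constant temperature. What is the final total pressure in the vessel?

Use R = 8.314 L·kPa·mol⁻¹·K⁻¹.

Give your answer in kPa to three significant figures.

Since T and V are fixed, P_final/P_initial = n_final/n_initial = 2/1.
P_final = (2/1) × 237 = 474.0 kPa

474 kPa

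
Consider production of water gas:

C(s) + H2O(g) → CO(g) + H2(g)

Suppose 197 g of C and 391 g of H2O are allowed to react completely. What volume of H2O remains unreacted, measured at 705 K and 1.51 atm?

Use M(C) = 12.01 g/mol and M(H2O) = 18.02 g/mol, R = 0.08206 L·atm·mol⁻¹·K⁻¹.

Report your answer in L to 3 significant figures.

203 L

n(C) = 197 / 12.01 = 16.40 mol
n(H2O) = 391 / 18.02 = 21.70 mol
For 16.40 mol C, stoichiometry requires (1/1) × 16.40 = 16.40 mol H2O; 21.70 mol is available, so C is limiting.
n(H2O) consumed = (1/1) × 16.40 = 16.40 mol; remaining = 21.70 − 16.40 = 5.300 mol
V(H2O) = nRT/P = 5.300 × 0.08206 × 705 / 1.51 = 203.1 L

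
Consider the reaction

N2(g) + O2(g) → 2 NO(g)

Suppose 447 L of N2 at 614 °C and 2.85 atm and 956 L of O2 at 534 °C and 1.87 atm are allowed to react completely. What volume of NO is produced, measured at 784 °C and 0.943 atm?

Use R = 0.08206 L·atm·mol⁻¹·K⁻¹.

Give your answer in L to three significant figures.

3220 L

n(N2) = PV/RT = (2.85 × 447) / (0.08206 × 887.15) = 17.50 mol
n(O2) = PV/RT = (1.87 × 956) / (0.08206 × 807.15) = 26.99 mol
For 17.50 mol N2, stoichiometry requires (1/1) × 17.50 = 17.50 mol O2; 26.99 mol is available, so N2 is limiting.
n(NO) = (2/1) × 17.50 = 35.00 mol
V(NO) = nRT/P = 35.00 × 0.08206 × 1057.15 / 0.943 = 3220 L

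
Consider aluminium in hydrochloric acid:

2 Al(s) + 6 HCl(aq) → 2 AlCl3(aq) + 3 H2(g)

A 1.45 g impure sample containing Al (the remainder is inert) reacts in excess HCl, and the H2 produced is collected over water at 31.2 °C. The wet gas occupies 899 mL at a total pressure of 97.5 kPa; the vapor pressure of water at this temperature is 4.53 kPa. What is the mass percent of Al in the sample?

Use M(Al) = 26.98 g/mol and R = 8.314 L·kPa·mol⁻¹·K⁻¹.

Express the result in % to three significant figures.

41.0 %

P(H2) = 97.5 − 4.53 = 92.97 kPa
n(H2) = PV/RT = (92.97 × 0.8990) / (8.314 × 304.35) = 0.03303 mol
n(Al) = (2/3) × 0.03303 = 0.02202 mol
m(Al) = 0.02202 × 26.98 = 0.5941 g
%Al = 0.5941 / 1.45 × 100 = 40.97%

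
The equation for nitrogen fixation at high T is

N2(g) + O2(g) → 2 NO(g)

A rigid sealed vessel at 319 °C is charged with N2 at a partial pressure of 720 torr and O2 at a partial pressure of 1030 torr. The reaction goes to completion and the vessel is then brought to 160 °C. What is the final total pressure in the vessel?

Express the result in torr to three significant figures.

1280 torr

With V and T fixed, P_i ∝ n_i, so the mole ratios apply directly to partial pressures at 319 °C.
P(O2) required for 720 torr of N2 = (1/1) × 720 = 720.0 torr; available 1030 torr, so N2 is limiting.
P(O2) remaining = 1030 − (1/1) × 720 = 310.0 torr
P(gaseous products) = (2)/1 × 720 = 1440 torr
P_total at 319 °C = 310.0 + 1440 = 1750 torr
Scaling to 160 °C: P = 1750 × 433.15/592.15 = 1280 torr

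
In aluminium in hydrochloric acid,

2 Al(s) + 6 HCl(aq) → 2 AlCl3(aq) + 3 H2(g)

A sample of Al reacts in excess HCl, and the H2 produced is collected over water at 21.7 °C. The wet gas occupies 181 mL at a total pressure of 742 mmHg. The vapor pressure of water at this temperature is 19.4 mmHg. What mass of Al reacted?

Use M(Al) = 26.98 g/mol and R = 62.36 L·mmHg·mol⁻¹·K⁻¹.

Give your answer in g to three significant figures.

0.128 g

P(H2) = 742 − 19.4 = 722.6 mmHg
n(H2) = PV/RT = (722.6 × 0.1810) / (62.36 × 294.85) = 0.007113 mol
n(Al) = (2/3) × 0.007113 = 0.004742 mol
m(Al) = 0.004742 × 26.98 = 0.1279 g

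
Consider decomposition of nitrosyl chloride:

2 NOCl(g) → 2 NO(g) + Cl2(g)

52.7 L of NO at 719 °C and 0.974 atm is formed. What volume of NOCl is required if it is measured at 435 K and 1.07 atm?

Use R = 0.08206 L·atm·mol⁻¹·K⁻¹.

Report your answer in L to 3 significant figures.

21.0 L

n(NO) = PV/RT = (0.974 × 52.7) / (0.08206 × 992.15) = 0.6305 mol
n(NOCl) = (2/2) × 0.6305 = 0.6305 mol
V = nRT/P = 0.6305 × 0.08206 × 435 / 1.07 = 21.03 L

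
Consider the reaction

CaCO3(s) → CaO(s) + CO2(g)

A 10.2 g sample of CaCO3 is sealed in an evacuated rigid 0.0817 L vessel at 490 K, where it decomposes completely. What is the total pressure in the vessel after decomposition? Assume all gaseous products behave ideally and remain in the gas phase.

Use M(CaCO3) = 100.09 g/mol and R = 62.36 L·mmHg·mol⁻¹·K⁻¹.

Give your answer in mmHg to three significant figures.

38100 mmHg

n(CaCO3) = 10.2 / 100.09 = 0.1019 mol
n(gas produced) = (1/1) × 0.1019 = 0.1019 mol
P = nRT/V = 0.1019 × 62.36 × 490 / 0.0817 = 38110 mmHg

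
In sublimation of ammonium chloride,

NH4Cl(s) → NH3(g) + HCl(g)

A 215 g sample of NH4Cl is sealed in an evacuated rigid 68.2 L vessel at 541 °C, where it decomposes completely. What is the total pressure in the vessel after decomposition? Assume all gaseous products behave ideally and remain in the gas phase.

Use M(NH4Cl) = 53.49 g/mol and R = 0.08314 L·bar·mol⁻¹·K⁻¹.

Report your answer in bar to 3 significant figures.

n(NH4Cl) = 215 / 53.49 = 4.019 mol
n(gas produced) = (2/1) × 4.019 = 8.038 mol
P = nRT/V = 8.038 × 0.08314 × 814.15 / 68.2 = 7.978 bar

7.98 bar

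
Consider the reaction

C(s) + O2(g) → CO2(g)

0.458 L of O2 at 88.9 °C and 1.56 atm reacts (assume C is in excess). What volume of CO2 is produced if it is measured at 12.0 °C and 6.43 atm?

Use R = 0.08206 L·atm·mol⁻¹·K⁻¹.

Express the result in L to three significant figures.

0.0875 L

n(O2) = PV/RT = (1.56 × 0.458) / (0.08206 × 362.05) = 0.02405 mol
n(CO2) = (1/1) × 0.02405 = 0.02405 mol
V = nRT/P = 0.02405 × 0.08206 × 285.15 / 6.43 = 0.08752 L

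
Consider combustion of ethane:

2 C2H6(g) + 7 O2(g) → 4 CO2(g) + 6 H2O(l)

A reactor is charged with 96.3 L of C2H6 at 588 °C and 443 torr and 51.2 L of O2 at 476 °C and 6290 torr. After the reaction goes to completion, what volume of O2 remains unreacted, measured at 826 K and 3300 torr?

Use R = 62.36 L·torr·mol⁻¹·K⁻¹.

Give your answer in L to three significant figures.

64.2 L

n(C2H6) = PV/RT = (443 × 96.3) / (62.36 × 861.15) = 0.7944 mol
n(O2) = PV/RT = (6290 × 51.2) / (62.36 × 749.15) = 6.894 mol
For 0.7944 mol C2H6, stoichiometry requires (7/2) × 0.7944 = 2.780 mol O2; 6.894 mol is available, so C2H6 is limiting.
n(O2) consumed = (7/2) × 0.7944 = 2.780 mol; remaining = 6.894 − 2.780 = 4.114 mol
V(O2) = nRT/P = 4.114 × 62.36 × 826 / 3300 = 64.22 L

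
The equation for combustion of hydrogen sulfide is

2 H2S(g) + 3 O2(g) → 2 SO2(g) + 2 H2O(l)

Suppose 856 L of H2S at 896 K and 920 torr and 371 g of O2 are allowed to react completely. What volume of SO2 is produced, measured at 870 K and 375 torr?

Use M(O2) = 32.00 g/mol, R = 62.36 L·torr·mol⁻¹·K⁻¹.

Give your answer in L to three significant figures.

1120 L

n(H2S) = PV/RT = (920 × 856) / (62.36 × 896) = 14.09 mol
n(O2) = 371 / 32.00 = 11.59 mol
For 14.09 mol H2S, stoichiometry requires (3/2) × 14.09 = 21.13 mol O2; 11.59 mol is available, so O2 is limiting.
n(SO2) = (2/3) × 11.59 = 7.727 mol
V(SO2) = nRT/P = 7.727 × 62.36 × 870 / 375 = 1118 L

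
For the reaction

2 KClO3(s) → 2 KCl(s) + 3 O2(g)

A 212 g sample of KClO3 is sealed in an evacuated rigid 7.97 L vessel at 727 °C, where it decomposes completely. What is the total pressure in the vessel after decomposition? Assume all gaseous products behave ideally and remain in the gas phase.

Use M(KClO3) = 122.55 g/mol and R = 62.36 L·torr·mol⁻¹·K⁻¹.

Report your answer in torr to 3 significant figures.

n(KClO3) = 212 / 122.55 = 1.730 mol
n(gas produced) = (3/2) × 1.730 = 2.595 mol
P = nRT/V = 2.595 × 62.36 × 1000.15 / 7.97 = 20310 torr

20300 torr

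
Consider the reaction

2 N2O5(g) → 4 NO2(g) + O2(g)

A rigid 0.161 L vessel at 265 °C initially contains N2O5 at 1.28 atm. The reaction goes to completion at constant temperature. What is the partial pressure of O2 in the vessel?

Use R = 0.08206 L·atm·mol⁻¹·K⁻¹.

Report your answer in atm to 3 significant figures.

n(N2O5)₀ = PV/RT = (1.28 × 0.161) / (0.08206 × 538.15) = 0.004667 mol
n(O2) = (1/2) × 0.004667 = 0.002334 mol
P(O2) = nRT/V = 0.002334 × 0.08206 × 538.15 / 0.161 = 0.6402 atm

0.640 atm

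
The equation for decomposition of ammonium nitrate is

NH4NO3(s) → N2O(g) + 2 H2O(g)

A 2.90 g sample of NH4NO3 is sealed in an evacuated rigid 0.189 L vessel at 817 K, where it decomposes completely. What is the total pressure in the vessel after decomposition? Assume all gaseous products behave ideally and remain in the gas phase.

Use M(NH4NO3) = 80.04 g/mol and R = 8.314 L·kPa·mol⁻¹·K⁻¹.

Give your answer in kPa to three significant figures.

3910 kPa

n(NH4NO3) = 2.90 / 80.04 = 0.03623 mol
n(gas produced) = (3/1) × 0.03623 = 0.1087 mol
P = nRT/V = 0.1087 × 8.314 × 817 / 0.189 = 3907 kPa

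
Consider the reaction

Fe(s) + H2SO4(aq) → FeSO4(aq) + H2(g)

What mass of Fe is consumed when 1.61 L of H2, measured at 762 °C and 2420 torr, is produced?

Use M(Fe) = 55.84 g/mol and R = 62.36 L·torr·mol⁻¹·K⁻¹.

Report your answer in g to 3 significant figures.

n(H2) = PV/RT = (2420 × 1.61) / (62.36 × 1035.15) = 0.06036 mol
n(Fe) = (1/1) × 0.06036 = 0.06036 mol
m(Fe) = 0.06036 × 55.84 = 3.371 g

3.37 g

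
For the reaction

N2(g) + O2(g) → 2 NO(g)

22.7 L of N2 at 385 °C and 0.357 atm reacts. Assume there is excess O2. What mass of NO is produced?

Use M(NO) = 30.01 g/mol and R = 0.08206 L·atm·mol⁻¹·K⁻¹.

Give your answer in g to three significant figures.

9.01 g

n(N2) = PV/RT = (0.357 × 22.7) / (0.08206 × 658.15) = 0.1501 mol
n(NO) = (2/1) × 0.1501 = 0.3002 mol
m(NO) = 0.3002 × 30.01 = 9.009 g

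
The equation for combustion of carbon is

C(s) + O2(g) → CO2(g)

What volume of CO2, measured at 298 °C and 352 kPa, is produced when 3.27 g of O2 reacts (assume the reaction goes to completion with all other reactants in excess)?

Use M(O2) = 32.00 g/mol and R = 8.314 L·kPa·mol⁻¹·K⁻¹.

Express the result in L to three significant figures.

n(O2) = 3.270 / 32.00 = 0.1022 mol
n(CO2) = (1/1) × 0.1022 = 0.1022 mol
V = nRT/P = 0.1022 × 8.314 × 571.15 / 352 = 1.379 L

1.38 L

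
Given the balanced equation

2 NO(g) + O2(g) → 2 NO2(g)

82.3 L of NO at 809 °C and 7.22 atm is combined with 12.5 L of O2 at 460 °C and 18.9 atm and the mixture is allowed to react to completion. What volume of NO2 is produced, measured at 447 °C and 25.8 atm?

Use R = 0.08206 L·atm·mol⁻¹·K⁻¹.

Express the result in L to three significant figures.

15.3 L

n(NO) = PV/RT = (7.22 × 82.3) / (0.08206 × 1082.15) = 6.691 mol
n(O2) = PV/RT = (18.9 × 12.5) / (0.08206 × 733.15) = 3.927 mol
For 6.691 mol NO, stoichiometry requires (1/2) × 6.691 = 3.345 mol O2; 3.927 mol is available, so NO is limiting.
n(NO2) = (2/2) × 6.691 = 6.691 mol
V(NO2) = nRT/P = 6.691 × 0.08206 × 720.15 / 25.8 = 15.33 L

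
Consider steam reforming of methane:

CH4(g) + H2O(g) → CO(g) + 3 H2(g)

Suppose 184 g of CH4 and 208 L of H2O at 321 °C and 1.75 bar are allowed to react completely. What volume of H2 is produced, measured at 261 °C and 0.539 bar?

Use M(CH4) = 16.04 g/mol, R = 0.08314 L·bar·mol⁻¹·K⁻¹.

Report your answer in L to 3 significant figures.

n(CH4) = 184 / 16.04 = 11.47 mol
n(H2O) = PV/RT = (1.75 × 208) / (0.08314 × 594.15) = 7.369 mol
For 11.47 mol CH4, stoichiometry requires (1/1) × 11.47 = 11.47 mol H2O; 7.369 mol is available, so H2O is limiting.
n(H2) = (3/1) × 7.369 = 22.11 mol
V(H2) = nRT/P = 22.11 × 0.08314 × 534.15 / 0.539 = 1822 L

1820 L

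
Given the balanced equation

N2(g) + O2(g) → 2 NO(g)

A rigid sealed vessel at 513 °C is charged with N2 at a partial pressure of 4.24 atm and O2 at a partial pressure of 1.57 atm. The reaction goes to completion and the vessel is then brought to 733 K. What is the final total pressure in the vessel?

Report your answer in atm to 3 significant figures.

5.42 atm

With V and T fixed, P_i ∝ n_i, so the mole ratios apply directly to partial pressures at 513 °C.
P(O2) required for 4.24 atm of N2 = (1/1) × 4.24 = 4.240 atm; available 1.57 atm, so O2 is limiting.
P(N2) remaining = 4.24 − (1/1) × 1.57 = 2.670 atm
P(gaseous products) = (2)/1 × 1.57 = 3.140 atm
P_total at 513 °C = 2.670 + 3.140 = 5.810 atm
Scaling to 733 K: P = 5.810 × 733/786.15 = 5.417 atm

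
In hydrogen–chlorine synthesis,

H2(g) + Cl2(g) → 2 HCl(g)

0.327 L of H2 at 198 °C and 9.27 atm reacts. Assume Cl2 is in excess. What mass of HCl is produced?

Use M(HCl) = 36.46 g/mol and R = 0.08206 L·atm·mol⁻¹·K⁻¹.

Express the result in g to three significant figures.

n(H2) = PV/RT = (9.27 × 0.327) / (0.08206 × 471.15) = 0.07840 mol
n(HCl) = (2/1) × 0.07840 = 0.1568 mol
m(HCl) = 0.1568 × 36.46 = 5.717 g

5.72 g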